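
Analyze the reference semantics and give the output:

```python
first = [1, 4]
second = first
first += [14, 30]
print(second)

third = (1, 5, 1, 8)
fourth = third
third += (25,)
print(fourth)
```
[1, 4, 14, 30]
(1, 5, 1, 8)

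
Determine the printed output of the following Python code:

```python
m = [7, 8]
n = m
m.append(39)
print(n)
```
[7, 8, 39]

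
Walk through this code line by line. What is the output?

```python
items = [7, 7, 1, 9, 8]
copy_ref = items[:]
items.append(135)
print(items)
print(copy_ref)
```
[7, 7, 1, 9, 8, 135]
[7, 7, 1, 9, 8]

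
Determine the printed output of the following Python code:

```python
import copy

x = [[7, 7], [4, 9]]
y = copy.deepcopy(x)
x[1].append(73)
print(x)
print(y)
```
[[7, 7], [4, 9, 73]]
[[7, 7], [4, 9]]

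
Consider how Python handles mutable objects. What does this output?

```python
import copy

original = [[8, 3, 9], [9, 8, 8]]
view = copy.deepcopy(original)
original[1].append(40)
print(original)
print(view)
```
[[8, 3, 9], [9, 8, 8, 40]]
[[8, 3, 9], [9, 8, 8]]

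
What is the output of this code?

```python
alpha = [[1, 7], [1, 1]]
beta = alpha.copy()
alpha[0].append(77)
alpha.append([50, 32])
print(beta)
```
[[1, 7, 77], [1, 1]]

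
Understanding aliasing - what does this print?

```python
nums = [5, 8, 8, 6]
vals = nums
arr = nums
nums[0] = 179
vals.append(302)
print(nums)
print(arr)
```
[179, 8, 8, 6, 302]
[179, 8, 8, 6, 302]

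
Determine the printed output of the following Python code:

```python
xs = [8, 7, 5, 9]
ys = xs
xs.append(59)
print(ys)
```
[8, 7, 5, 9, 59]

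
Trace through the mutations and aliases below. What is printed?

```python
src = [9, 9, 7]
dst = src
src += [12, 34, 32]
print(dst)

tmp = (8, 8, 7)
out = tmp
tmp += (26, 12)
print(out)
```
[9, 9, 7, 12, 34, 32]
(8, 8, 7)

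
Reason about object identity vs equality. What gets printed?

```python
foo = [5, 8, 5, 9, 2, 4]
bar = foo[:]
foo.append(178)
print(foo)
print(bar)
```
[5, 8, 5, 9, 2, 4, 178]
[5, 8, 5, 9, 2, 4]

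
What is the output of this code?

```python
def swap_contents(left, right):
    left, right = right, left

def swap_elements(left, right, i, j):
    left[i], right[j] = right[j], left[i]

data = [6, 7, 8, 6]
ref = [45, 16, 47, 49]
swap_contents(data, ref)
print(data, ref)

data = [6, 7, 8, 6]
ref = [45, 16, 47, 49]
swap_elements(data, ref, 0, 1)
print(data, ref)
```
[6, 7, 8, 6] [45, 16, 47, 49]
[16, 7, 8, 6] [45, 6, 47, 49]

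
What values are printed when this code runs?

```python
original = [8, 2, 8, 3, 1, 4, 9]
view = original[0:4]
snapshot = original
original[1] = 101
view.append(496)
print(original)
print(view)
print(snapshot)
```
[8, 101, 8, 3, 1, 4, 9]
[8, 2, 8, 3, 496]
[8, 101, 8, 3, 1, 4, 9]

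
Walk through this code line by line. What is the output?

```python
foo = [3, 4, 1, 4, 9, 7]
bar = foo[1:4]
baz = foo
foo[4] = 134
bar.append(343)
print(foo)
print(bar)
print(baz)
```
[3, 4, 1, 4, 134, 7]
[4, 1, 4, 343]
[3, 4, 1, 4, 134, 7]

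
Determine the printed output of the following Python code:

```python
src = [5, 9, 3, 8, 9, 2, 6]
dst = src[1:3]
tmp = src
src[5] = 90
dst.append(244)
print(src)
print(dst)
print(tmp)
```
[5, 9, 3, 8, 9, 90, 6]
[9, 3, 244]
[5, 9, 3, 8, 9, 90, 6]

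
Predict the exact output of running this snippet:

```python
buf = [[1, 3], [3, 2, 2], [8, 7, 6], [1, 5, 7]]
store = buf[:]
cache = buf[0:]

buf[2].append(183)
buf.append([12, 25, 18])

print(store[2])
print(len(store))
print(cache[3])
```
[8, 7, 6, 183]
4
[1, 5, 7]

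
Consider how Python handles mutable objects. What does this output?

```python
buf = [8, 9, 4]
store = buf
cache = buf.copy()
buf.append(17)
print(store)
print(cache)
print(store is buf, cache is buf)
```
[8, 9, 4, 17]
[8, 9, 4]
True False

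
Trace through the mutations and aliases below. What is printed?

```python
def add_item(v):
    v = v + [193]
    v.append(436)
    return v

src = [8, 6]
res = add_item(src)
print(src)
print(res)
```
[8, 6]
[8, 6, 193, 436]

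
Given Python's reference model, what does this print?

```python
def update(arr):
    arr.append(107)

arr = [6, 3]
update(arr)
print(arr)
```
[6, 3, 107]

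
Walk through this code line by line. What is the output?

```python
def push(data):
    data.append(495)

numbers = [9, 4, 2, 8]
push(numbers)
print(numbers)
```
[9, 4, 2, 8, 495]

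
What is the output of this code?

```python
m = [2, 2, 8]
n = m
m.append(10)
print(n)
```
[2, 2, 8, 10]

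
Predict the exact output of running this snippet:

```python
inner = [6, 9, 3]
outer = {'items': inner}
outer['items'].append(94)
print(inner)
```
[6, 9, 3, 94]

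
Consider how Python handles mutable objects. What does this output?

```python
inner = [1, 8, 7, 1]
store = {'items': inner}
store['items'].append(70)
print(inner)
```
[1, 8, 7, 1, 70]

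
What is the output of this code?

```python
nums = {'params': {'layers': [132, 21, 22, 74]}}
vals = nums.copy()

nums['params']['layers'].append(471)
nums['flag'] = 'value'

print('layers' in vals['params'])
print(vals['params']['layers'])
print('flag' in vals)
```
True
[132, 21, 22, 74, 471]
False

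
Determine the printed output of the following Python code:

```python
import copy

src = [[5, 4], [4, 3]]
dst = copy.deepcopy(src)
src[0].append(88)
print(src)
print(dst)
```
[[5, 4, 88], [4, 3]]
[[5, 4], [4, 3]]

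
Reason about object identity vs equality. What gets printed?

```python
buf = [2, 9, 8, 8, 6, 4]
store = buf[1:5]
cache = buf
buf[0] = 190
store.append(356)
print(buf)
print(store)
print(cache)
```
[190, 9, 8, 8, 6, 4]
[9, 8, 8, 6, 356]
[190, 9, 8, 8, 6, 4]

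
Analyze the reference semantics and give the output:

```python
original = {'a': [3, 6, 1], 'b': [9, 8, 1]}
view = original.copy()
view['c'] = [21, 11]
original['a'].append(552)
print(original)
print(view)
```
{'a': [3, 6, 1, 552], 'b': [9, 8, 1]}
{'a': [3, 6, 1, 552], 'b': [9, 8, 1], 'c': [21, 11]}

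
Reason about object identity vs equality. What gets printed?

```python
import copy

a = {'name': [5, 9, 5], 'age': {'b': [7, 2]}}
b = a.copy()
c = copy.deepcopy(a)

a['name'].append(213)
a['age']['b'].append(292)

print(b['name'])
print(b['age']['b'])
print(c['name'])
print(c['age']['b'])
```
[5, 9, 5, 213]
[7, 2, 292]
[5, 9, 5]
[7, 2]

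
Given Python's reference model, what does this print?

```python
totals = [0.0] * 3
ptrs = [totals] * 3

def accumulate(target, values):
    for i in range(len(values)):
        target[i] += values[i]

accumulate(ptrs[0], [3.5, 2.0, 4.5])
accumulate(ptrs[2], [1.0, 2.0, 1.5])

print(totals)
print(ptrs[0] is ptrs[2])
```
[4.5, 4.0, 6.0]
True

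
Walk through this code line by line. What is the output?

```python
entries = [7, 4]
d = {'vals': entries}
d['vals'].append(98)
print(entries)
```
[7, 4, 98]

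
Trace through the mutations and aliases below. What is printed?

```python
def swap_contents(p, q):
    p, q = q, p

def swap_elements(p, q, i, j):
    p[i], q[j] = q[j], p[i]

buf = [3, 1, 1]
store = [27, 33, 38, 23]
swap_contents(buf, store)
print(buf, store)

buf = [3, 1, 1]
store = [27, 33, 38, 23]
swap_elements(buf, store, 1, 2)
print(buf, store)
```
[3, 1, 1] [27, 33, 38, 23]
[3, 38, 1] [27, 33, 1, 23]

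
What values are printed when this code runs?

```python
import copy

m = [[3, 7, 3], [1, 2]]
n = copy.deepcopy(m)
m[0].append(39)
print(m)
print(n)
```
[[3, 7, 3, 39], [1, 2]]
[[3, 7, 3], [1, 2]]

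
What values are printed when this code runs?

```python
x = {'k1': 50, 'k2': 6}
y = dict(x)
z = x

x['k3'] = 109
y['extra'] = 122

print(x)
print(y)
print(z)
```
{'k1': 50, 'k2': 6, 'k3': 109}
{'k1': 50, 'k2': 6, 'extra': 122}
{'k1': 50, 'k2': 6, 'k3': 109}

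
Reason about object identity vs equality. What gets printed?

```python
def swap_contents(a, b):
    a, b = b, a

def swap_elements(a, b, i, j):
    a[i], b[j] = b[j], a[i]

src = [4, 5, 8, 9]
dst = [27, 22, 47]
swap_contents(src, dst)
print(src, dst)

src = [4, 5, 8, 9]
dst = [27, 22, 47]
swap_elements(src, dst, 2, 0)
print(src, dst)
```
[4, 5, 8, 9] [27, 22, 47]
[4, 5, 27, 9] [8, 22, 47]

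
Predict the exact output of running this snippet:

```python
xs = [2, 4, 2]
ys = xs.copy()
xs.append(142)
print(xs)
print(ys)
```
[2, 4, 2, 142]
[2, 4, 2]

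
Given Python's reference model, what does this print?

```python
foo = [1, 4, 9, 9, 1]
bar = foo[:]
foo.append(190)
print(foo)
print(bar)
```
[1, 4, 9, 9, 1, 190]
[1, 4, 9, 9, 1]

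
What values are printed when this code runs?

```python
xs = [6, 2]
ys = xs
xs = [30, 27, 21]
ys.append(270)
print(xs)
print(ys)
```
[30, 27, 21]
[6, 2, 270]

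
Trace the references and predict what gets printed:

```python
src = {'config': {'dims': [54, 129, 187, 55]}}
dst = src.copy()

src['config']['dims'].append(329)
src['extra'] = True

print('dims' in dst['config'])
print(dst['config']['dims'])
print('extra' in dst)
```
True
[54, 129, 187, 55, 329]
False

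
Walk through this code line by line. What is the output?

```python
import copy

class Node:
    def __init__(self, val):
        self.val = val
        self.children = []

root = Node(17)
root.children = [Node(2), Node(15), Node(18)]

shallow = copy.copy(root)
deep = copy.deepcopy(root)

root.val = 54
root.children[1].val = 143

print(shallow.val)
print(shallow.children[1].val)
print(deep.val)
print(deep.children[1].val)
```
17
143
17
15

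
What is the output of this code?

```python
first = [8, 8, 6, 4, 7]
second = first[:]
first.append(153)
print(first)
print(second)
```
[8, 8, 6, 4, 7, 153]
[8, 8, 6, 4, 7]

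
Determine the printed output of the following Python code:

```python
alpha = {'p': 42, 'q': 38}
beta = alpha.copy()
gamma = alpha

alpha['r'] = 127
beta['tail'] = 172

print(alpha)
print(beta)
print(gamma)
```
{'p': 42, 'q': 38, 'r': 127}
{'p': 42, 'q': 38, 'tail': 172}
{'p': 42, 'q': 38, 'r': 127}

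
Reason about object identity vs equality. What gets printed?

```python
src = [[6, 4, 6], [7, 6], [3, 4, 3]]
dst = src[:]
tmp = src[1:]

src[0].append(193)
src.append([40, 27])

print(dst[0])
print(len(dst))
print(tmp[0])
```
[6, 4, 6, 193]
3
[7, 6]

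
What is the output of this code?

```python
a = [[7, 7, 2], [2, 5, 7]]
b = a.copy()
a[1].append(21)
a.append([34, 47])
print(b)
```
[[7, 7, 2], [2, 5, 7, 21]]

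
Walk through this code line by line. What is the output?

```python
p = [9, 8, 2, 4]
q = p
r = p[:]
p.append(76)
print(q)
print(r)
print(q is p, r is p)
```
[9, 8, 2, 4, 76]
[9, 8, 2, 4]
True False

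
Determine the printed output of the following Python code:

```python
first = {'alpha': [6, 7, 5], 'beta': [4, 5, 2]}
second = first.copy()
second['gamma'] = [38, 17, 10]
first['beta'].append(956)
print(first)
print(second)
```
{'alpha': [6, 7, 5], 'beta': [4, 5, 2, 956]}
{'alpha': [6, 7, 5], 'beta': [4, 5, 2, 956], 'gamma': [38, 17, 10]}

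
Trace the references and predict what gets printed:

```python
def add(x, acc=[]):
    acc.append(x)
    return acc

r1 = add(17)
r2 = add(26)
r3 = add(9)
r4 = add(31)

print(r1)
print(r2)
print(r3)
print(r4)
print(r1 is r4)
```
[17, 26, 9, 31]
[17, 26, 9, 31]
[17, 26, 9, 31]
[17, 26, 9, 31]
True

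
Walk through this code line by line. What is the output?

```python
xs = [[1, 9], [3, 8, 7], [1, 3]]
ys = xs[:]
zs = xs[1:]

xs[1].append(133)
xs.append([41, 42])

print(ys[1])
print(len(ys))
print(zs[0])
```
[3, 8, 7, 133]
3
[3, 8, 7, 133]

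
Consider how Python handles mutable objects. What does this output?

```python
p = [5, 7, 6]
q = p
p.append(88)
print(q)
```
[5, 7, 6, 88]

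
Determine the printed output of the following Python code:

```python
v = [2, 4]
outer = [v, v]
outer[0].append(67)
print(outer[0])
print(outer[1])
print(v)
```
[2, 4, 67]
[2, 4, 67]
[2, 4, 67]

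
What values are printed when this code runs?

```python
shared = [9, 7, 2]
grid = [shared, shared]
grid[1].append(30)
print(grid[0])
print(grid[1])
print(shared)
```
[9, 7, 2, 30]
[9, 7, 2, 30]
[9, 7, 2, 30]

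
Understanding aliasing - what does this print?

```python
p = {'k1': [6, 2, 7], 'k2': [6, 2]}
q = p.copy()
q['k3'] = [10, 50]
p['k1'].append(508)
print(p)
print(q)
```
{'k1': [6, 2, 7, 508], 'k2': [6, 2]}
{'k1': [6, 2, 7, 508], 'k2': [6, 2], 'k3': [10, 50]}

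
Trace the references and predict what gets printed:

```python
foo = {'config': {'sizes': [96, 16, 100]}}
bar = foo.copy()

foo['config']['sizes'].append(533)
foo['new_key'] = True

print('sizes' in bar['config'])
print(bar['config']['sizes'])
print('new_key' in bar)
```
True
[96, 16, 100, 533]
False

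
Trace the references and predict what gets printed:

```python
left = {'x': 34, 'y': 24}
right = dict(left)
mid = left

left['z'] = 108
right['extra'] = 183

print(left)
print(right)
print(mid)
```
{'x': 34, 'y': 24, 'z': 108}
{'x': 34, 'y': 24, 'extra': 183}
{'x': 34, 'y': 24, 'z': 108}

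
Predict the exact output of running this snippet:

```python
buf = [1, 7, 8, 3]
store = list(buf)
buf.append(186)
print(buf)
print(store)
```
[1, 7, 8, 3, 186]
[1, 7, 8, 3]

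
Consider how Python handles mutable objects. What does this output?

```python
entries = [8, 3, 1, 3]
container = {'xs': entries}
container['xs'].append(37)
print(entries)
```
[8, 3, 1, 3, 37]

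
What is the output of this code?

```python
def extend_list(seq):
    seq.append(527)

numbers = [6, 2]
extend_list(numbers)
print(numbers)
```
[6, 2, 527]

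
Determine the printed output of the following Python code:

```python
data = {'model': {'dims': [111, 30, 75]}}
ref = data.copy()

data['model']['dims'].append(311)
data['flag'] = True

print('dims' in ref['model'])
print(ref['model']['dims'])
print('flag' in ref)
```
True
[111, 30, 75, 311]
False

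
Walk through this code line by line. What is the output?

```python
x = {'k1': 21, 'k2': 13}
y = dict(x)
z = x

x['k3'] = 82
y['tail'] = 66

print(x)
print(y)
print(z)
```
{'k1': 21, 'k2': 13, 'k3': 82}
{'k1': 21, 'k2': 13, 'tail': 66}
{'k1': 21, 'k2': 13, 'k3': 82}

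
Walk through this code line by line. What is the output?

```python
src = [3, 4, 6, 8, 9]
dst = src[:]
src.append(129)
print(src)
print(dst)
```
[3, 4, 6, 8, 9, 129]
[3, 4, 6, 8, 9]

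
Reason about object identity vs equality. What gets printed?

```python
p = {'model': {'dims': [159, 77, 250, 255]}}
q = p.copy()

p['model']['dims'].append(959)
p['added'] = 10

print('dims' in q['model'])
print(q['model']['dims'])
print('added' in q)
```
True
[159, 77, 250, 255, 959]
False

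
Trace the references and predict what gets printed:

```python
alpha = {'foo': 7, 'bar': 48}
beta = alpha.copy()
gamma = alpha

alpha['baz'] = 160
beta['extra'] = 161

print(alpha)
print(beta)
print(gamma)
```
{'foo': 7, 'bar': 48, 'baz': 160}
{'foo': 7, 'bar': 48, 'extra': 161}
{'foo': 7, 'bar': 48, 'baz': 160}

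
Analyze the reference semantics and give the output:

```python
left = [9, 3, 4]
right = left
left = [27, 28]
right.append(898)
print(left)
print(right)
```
[27, 28]
[9, 3, 4, 898]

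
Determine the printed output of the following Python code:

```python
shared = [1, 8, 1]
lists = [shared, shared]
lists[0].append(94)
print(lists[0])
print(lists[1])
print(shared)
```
[1, 8, 1, 94]
[1, 8, 1, 94]
[1, 8, 1, 94]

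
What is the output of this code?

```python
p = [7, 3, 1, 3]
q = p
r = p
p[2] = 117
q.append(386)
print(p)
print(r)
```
[7, 3, 117, 3, 386]
[7, 3, 117, 3, 386]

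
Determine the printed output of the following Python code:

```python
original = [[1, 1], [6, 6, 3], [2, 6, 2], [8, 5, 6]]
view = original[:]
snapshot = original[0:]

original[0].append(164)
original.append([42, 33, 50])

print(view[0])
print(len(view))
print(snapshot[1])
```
[1, 1, 164]
4
[6, 6, 3]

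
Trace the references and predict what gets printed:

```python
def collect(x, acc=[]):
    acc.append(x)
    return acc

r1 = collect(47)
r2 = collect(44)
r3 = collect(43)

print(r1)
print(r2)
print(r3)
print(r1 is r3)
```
[47, 44, 43]
[47, 44, 43]
[47, 44, 43]
True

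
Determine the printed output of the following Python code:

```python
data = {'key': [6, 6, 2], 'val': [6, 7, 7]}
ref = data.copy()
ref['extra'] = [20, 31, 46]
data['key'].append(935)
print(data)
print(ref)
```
{'key': [6, 6, 2, 935], 'val': [6, 7, 7]}
{'key': [6, 6, 2, 935], 'val': [6, 7, 7], 'extra': [20, 31, 46]}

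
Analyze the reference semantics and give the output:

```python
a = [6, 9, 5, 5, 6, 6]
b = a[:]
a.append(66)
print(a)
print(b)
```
[6, 9, 5, 5, 6, 6, 66]
[6, 9, 5, 5, 6, 6]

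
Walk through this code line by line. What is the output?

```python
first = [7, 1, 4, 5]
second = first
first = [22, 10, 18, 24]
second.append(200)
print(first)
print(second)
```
[22, 10, 18, 24]
[7, 1, 4, 5, 200]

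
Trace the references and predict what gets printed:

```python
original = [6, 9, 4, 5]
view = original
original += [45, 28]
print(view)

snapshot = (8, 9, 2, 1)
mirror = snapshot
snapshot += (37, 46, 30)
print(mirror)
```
[6, 9, 4, 5, 45, 28]
(8, 9, 2, 1)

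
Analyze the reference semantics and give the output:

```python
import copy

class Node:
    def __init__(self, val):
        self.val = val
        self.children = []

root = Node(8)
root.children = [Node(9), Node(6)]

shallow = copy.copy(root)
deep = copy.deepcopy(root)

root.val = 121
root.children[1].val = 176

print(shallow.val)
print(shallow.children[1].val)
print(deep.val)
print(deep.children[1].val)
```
8
176
8
6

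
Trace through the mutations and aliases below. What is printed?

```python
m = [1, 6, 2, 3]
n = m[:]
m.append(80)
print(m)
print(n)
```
[1, 6, 2, 3, 80]
[1, 6, 2, 3]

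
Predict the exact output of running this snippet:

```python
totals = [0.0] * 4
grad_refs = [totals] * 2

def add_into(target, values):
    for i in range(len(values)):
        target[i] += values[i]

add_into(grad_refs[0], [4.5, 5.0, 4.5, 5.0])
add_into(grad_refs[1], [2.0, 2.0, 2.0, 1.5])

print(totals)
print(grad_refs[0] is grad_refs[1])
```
[6.5, 7.0, 6.5, 6.5]
True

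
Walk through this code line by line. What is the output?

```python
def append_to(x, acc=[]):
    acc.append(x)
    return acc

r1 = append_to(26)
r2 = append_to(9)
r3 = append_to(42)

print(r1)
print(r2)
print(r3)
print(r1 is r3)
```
[26, 9, 42]
[26, 9, 42]
[26, 9, 42]
True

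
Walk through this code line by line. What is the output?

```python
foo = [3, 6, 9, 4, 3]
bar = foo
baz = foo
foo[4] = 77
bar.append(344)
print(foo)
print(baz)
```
[3, 6, 9, 4, 77, 344]
[3, 6, 9, 4, 77, 344]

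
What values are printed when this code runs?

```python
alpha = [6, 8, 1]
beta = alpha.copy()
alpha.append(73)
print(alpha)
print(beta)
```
[6, 8, 1, 73]
[6, 8, 1]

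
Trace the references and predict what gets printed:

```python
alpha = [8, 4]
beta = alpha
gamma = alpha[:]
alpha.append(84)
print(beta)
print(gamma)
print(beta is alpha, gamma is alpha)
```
[8, 4, 84]
[8, 4]
True False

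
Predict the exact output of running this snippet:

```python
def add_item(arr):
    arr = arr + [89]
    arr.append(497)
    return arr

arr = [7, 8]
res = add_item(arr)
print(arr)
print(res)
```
[7, 8]
[7, 8, 89, 497]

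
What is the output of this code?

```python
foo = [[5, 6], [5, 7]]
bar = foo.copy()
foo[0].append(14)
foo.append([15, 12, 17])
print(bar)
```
[[5, 6, 14], [5, 7]]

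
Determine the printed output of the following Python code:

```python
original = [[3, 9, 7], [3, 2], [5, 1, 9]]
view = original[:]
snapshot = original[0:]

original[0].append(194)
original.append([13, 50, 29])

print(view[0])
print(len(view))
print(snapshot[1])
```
[3, 9, 7, 194]
3
[3, 2]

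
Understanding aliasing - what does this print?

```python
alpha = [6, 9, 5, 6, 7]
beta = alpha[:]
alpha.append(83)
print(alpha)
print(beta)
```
[6, 9, 5, 6, 7, 83]
[6, 9, 5, 6, 7]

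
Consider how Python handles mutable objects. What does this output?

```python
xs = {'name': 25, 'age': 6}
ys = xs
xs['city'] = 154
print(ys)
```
{'name': 25, 'age': 6, 'city': 154}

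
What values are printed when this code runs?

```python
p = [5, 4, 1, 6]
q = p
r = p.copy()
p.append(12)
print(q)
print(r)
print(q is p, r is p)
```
[5, 4, 1, 6, 12]
[5, 4, 1, 6]
True False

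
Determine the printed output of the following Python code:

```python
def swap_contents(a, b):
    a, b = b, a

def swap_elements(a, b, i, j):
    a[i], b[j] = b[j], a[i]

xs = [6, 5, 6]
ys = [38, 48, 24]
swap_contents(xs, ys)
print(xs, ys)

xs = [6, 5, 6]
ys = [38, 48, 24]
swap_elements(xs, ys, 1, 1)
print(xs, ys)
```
[6, 5, 6] [38, 48, 24]
[6, 48, 6] [38, 5, 24]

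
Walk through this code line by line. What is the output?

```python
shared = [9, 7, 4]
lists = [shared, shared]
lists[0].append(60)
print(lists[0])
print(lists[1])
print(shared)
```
[9, 7, 4, 60]
[9, 7, 4, 60]
[9, 7, 4, 60]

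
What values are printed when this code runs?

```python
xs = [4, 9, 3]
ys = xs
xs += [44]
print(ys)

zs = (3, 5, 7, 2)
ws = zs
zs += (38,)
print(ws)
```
[4, 9, 3, 44]
(3, 5, 7, 2)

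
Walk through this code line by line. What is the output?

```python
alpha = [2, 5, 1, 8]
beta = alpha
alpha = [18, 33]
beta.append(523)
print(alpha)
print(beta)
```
[18, 33]
[2, 5, 1, 8, 523]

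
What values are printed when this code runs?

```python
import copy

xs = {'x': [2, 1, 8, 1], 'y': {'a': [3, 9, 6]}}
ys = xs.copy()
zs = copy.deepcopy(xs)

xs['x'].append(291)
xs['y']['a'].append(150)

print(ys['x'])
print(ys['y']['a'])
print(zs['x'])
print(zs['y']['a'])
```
[2, 1, 8, 1, 291]
[3, 9, 6, 150]
[2, 1, 8, 1]
[3, 9, 6]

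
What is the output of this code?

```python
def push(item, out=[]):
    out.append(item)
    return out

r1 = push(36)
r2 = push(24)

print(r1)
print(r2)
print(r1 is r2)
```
[36, 24]
[36, 24]
True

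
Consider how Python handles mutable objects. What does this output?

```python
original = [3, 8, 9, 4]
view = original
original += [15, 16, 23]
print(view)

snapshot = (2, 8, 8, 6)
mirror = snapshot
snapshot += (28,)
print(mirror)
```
[3, 8, 9, 4, 15, 16, 23]
(2, 8, 8, 6)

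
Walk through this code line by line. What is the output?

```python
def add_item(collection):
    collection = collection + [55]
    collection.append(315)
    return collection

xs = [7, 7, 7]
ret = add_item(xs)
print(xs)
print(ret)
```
[7, 7, 7]
[7, 7, 7, 55, 315]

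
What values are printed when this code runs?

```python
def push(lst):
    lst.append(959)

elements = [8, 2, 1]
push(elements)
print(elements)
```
[8, 2, 1, 959]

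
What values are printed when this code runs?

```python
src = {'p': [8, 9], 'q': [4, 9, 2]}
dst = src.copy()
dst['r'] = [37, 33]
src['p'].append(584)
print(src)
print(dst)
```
{'p': [8, 9, 584], 'q': [4, 9, 2]}
{'p': [8, 9, 584], 'q': [4, 9, 2], 'r': [37, 33]}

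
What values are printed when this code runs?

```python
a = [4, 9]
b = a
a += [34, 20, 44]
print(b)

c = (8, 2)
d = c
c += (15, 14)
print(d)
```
[4, 9, 34, 20, 44]
(8, 2)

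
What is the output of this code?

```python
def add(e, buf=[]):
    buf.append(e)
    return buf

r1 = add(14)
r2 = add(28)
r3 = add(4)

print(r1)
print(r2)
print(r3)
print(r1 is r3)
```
[14, 28, 4]
[14, 28, 4]
[14, 28, 4]
True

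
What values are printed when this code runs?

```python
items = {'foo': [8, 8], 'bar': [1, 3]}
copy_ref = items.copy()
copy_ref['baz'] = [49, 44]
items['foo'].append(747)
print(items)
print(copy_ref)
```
{'foo': [8, 8, 747], 'bar': [1, 3]}
{'foo': [8, 8, 747], 'bar': [1, 3], 'baz': [49, 44]}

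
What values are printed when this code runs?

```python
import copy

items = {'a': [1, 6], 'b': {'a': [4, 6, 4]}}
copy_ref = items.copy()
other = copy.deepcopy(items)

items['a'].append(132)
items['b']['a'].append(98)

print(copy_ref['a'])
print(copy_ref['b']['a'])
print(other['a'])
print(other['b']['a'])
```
[1, 6, 132]
[4, 6, 4, 98]
[1, 6]
[4, 6, 4]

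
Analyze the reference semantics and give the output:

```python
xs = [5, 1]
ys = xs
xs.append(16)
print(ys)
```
[5, 1, 16]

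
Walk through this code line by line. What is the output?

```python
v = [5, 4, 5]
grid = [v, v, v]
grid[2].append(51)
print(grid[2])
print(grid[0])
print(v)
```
[5, 4, 5, 51]
[5, 4, 5, 51]
[5, 4, 5, 51]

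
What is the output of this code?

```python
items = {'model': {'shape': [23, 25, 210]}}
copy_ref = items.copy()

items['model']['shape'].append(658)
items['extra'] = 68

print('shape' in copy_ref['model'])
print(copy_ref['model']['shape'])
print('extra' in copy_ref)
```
True
[23, 25, 210, 658]
False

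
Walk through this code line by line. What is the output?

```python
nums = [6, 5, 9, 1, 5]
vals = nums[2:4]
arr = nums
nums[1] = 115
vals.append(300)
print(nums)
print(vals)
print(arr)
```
[6, 115, 9, 1, 5]
[9, 1, 300]
[6, 115, 9, 1, 5]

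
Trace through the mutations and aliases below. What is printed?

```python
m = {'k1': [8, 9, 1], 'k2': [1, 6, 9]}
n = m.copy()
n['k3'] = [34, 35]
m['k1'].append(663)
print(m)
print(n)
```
{'k1': [8, 9, 1, 663], 'k2': [1, 6, 9]}
{'k1': [8, 9, 1, 663], 'k2': [1, 6, 9], 'k3': [34, 35]}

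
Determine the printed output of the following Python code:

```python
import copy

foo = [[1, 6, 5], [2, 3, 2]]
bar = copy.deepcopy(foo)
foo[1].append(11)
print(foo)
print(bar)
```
[[1, 6, 5], [2, 3, 2, 11]]
[[1, 6, 5], [2, 3, 2]]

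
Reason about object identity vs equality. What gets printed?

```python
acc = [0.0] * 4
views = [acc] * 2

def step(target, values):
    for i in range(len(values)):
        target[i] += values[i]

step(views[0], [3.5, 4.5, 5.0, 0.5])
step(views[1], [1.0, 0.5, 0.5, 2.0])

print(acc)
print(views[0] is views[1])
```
[4.5, 5.0, 5.5, 2.5]
True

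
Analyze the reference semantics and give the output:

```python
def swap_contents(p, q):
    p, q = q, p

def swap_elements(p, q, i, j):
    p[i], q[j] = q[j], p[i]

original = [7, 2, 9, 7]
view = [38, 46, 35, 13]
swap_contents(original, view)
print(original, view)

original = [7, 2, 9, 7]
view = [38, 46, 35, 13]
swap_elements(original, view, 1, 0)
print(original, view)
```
[7, 2, 9, 7] [38, 46, 35, 13]
[7, 38, 9, 7] [2, 46, 35, 13]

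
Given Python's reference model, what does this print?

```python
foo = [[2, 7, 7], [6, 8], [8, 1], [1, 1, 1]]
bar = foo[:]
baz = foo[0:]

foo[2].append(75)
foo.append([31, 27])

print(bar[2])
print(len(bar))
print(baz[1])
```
[8, 1, 75]
4
[6, 8]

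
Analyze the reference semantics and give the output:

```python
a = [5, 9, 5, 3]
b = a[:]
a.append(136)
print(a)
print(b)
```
[5, 9, 5, 3, 136]
[5, 9, 5, 3]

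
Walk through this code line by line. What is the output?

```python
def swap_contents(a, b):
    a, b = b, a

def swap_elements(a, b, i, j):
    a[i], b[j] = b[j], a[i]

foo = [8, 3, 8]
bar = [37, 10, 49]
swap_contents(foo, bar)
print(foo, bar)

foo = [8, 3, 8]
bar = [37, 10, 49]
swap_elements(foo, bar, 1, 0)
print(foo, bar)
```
[8, 3, 8] [37, 10, 49]
[8, 37, 8] [3, 10, 49]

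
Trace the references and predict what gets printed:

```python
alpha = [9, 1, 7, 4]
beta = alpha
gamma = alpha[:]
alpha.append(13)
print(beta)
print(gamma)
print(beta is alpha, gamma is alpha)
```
[9, 1, 7, 4, 13]
[9, 1, 7, 4]
True False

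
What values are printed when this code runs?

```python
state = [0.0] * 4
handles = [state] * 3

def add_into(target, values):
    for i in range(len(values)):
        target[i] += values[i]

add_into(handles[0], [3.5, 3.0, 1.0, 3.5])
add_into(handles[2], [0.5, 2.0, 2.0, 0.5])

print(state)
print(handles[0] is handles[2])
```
[4.0, 5.0, 3.0, 4.0]
True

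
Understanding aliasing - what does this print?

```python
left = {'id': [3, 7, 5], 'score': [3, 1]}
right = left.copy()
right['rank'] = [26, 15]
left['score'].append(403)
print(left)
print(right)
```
{'id': [3, 7, 5], 'score': [3, 1, 403]}
{'id': [3, 7, 5], 'score': [3, 1, 403], 'rank': [26, 15]}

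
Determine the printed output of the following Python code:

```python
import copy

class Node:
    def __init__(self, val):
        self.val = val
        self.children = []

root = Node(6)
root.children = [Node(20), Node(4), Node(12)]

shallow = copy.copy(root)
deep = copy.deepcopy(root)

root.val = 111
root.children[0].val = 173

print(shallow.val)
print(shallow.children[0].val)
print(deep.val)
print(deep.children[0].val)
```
6
173
6
20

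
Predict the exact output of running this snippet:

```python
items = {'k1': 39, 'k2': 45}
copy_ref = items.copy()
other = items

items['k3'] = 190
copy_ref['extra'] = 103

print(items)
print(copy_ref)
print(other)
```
{'k1': 39, 'k2': 45, 'k3': 190}
{'k1': 39, 'k2': 45, 'extra': 103}
{'k1': 39, 'k2': 45, 'k3': 190}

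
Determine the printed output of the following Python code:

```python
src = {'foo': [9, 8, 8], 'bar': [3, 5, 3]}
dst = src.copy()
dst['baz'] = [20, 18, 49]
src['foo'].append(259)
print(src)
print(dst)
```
{'foo': [9, 8, 8, 259], 'bar': [3, 5, 3]}
{'foo': [9, 8, 8, 259], 'bar': [3, 5, 3], 'baz': [20, 18, 49]}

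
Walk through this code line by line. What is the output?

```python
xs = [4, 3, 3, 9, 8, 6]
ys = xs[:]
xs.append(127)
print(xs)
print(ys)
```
[4, 3, 3, 9, 8, 6, 127]
[4, 3, 3, 9, 8, 6]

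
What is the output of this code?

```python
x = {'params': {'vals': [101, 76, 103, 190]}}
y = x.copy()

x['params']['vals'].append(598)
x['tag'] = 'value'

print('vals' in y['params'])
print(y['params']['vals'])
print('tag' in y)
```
True
[101, 76, 103, 190, 598]
False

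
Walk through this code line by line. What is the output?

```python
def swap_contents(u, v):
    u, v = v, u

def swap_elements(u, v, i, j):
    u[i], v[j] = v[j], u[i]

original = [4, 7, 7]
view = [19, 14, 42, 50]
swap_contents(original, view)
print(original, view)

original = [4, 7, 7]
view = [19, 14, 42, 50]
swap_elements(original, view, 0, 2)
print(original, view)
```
[4, 7, 7] [19, 14, 42, 50]
[42, 7, 7] [19, 14, 4, 50]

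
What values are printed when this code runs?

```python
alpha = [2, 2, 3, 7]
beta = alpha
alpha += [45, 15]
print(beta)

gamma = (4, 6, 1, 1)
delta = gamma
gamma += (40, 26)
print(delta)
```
[2, 2, 3, 7, 45, 15]
(4, 6, 1, 1)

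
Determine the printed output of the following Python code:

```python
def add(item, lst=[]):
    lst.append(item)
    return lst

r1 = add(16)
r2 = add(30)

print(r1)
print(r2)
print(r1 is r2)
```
[16, 30]
[16, 30]
True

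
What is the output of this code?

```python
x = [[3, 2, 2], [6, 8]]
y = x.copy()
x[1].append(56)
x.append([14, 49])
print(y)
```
[[3, 2, 2], [6, 8, 56]]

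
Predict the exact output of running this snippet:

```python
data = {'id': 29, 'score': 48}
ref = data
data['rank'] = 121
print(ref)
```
{'id': 29, 'score': 48, 'rank': 121}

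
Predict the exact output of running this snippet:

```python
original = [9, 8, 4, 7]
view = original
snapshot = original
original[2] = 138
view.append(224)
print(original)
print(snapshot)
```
[9, 8, 138, 7, 224]
[9, 8, 138, 7, 224]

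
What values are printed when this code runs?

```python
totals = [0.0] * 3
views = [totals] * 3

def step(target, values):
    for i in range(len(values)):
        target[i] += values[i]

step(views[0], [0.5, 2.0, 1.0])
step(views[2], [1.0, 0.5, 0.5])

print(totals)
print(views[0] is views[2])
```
[1.5, 2.5, 1.5]
True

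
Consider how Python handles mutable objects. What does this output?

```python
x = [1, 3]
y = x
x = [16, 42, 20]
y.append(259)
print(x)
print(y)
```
[16, 42, 20]
[1, 3, 259]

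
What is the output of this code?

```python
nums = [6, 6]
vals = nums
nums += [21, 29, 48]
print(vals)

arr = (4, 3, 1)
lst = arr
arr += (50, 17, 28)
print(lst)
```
[6, 6, 21, 29, 48]
(4, 3, 1)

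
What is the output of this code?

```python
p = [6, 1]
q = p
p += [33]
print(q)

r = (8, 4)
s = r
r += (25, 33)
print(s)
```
[6, 1, 33]
(8, 4)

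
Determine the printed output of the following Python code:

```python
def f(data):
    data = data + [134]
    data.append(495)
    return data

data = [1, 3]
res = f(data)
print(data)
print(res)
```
[1, 3]
[1, 3, 134, 495]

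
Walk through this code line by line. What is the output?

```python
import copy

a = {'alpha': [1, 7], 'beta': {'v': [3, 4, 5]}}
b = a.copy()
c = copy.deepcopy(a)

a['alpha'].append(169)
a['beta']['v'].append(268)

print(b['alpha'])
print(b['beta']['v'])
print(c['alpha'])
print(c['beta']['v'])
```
[1, 7, 169]
[3, 4, 5, 268]
[1, 7]
[3, 4, 5]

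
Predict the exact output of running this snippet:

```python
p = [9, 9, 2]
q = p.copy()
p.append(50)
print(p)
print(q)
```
[9, 9, 2, 50]
[9, 9, 2]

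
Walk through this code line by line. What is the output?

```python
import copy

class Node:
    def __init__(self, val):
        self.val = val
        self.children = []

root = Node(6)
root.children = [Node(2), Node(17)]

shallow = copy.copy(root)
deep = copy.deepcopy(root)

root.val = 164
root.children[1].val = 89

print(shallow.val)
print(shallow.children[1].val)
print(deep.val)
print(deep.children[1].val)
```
6
89
6
17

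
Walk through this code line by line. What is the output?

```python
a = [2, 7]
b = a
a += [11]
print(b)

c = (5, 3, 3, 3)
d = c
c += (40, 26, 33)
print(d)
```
[2, 7, 11]
(5, 3, 3, 3)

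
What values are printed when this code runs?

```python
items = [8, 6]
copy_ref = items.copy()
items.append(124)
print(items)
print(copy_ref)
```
[8, 6, 124]
[8, 6]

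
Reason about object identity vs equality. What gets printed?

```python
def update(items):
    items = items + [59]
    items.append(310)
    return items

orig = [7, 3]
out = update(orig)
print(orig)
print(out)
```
[7, 3]
[7, 3, 59, 310]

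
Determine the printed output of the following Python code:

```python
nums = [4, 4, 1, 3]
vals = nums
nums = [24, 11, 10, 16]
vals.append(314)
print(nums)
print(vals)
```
[24, 11, 10, 16]
[4, 4, 1, 3, 314]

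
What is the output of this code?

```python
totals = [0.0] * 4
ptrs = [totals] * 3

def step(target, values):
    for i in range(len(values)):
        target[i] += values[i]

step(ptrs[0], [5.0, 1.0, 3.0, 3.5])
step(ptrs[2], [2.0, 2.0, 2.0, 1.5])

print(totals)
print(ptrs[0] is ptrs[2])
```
[7.0, 3.0, 5.0, 5.0]
True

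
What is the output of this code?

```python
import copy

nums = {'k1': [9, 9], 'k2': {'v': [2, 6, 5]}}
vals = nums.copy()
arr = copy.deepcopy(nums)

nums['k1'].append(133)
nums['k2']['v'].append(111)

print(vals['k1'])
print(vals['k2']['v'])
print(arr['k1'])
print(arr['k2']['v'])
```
[9, 9, 133]
[2, 6, 5, 111]
[9, 9]
[2, 6, 5]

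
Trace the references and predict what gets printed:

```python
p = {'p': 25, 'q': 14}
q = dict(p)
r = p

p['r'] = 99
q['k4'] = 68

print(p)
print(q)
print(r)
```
{'p': 25, 'q': 14, 'r': 99}
{'p': 25, 'q': 14, 'k4': 68}
{'p': 25, 'q': 14, 'r': 99}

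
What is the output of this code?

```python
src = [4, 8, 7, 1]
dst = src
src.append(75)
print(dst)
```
[4, 8, 7, 1, 75]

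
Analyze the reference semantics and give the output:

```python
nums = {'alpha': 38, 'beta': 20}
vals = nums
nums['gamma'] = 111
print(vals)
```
{'alpha': 38, 'beta': 20, 'gamma': 111}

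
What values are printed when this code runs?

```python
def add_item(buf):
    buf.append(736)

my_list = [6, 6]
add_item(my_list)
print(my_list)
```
[6, 6, 736]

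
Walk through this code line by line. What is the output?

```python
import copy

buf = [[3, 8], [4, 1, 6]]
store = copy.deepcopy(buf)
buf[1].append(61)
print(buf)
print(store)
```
[[3, 8], [4, 1, 6, 61]]
[[3, 8], [4, 1, 6]]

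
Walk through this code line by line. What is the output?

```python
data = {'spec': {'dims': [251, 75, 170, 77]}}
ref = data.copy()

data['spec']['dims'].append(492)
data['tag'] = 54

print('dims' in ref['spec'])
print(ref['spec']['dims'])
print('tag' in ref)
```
True
[251, 75, 170, 77, 492]
False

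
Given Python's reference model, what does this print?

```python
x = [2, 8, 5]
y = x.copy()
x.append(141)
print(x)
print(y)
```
[2, 8, 5, 141]
[2, 8, 5]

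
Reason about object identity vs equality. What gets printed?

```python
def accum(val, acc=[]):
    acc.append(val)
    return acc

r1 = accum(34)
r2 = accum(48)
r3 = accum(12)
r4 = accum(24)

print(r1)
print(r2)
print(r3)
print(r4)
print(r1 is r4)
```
[34, 48, 12, 24]
[34, 48, 12, 24]
[34, 48, 12, 24]
[34, 48, 12, 24]
True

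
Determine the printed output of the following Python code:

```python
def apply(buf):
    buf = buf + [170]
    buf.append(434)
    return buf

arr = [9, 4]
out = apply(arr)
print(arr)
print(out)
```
[9, 4]
[9, 4, 170, 434]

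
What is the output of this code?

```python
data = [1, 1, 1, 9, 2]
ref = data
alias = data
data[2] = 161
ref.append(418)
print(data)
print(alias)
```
[1, 1, 161, 9, 2, 418]
[1, 1, 161, 9, 2, 418]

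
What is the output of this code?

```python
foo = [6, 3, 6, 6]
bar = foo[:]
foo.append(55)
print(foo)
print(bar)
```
[6, 3, 6, 6, 55]
[6, 3, 6, 6]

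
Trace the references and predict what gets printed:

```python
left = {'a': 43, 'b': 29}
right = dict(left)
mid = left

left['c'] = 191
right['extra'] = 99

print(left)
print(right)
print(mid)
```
{'a': 43, 'b': 29, 'c': 191}
{'a': 43, 'b': 29, 'extra': 99}
{'a': 43, 'b': 29, 'c': 191}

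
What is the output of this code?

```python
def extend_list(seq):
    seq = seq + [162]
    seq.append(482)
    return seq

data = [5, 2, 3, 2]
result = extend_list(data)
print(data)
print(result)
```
[5, 2, 3, 2]
[5, 2, 3, 2, 162, 482]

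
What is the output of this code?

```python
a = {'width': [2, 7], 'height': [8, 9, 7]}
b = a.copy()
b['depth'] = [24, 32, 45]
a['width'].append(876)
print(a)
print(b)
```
{'width': [2, 7, 876], 'height': [8, 9, 7]}
{'width': [2, 7, 876], 'height': [8, 9, 7], 'depth': [24, 32, 45]}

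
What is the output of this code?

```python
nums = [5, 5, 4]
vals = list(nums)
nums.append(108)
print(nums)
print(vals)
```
[5, 5, 4, 108]
[5, 5, 4]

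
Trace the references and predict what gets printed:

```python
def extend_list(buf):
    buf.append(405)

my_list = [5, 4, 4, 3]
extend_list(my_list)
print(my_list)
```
[5, 4, 4, 3, 405]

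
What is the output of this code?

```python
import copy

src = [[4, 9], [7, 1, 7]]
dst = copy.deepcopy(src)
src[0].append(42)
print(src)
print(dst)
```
[[4, 9, 42], [7, 1, 7]]
[[4, 9], [7, 1, 7]]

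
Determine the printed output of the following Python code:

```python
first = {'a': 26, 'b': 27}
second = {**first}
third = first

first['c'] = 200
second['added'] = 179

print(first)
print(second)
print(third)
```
{'a': 26, 'b': 27, 'c': 200}
{'a': 26, 'b': 27, 'added': 179}
{'a': 26, 'b': 27, 'c': 200}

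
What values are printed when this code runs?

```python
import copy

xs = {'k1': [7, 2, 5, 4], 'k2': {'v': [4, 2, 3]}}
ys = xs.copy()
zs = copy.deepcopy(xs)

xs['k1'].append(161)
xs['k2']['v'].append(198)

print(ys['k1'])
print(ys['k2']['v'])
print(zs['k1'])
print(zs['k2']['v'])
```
[7, 2, 5, 4, 161]
[4, 2, 3, 198]
[7, 2, 5, 4]
[4, 2, 3]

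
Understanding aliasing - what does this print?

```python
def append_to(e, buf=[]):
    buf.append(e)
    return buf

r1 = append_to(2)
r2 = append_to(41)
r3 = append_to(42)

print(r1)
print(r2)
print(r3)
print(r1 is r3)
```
[2, 41, 42]
[2, 41, 42]
[2, 41, 42]
True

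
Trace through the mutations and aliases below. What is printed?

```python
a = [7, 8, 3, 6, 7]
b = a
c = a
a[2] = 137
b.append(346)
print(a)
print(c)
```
[7, 8, 137, 6, 7, 346]
[7, 8, 137, 6, 7, 346]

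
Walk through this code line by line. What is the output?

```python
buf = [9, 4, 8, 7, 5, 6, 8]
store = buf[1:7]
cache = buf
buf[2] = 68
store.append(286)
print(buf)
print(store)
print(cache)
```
[9, 4, 68, 7, 5, 6, 8]
[4, 8, 7, 5, 6, 8, 286]
[9, 4, 68, 7, 5, 6, 8]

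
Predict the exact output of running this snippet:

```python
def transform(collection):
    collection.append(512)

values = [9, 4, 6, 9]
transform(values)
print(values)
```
[9, 4, 6, 9, 512]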